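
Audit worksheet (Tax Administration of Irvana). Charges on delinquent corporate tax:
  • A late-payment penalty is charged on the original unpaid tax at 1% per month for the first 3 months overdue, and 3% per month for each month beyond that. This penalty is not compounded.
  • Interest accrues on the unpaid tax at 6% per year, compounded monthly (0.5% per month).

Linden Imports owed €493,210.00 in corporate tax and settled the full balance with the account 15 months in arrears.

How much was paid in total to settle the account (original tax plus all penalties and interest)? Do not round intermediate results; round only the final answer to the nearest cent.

Penalty, months 1–3: 3 × 1% × €493,210.00 = €14,796.30
Penalty, months 4–15: 12 × 3% × €493,210.00 = €177,555.60
Interest: €493,210.00 × ((1 + 0.005)^15 − 1) = €493,210.00 × 0.0776827… = €38,313.9030…
Total = €493,210.00 + €192,351.9000 + €38,313.9030… = €723,875.80

€723,875.80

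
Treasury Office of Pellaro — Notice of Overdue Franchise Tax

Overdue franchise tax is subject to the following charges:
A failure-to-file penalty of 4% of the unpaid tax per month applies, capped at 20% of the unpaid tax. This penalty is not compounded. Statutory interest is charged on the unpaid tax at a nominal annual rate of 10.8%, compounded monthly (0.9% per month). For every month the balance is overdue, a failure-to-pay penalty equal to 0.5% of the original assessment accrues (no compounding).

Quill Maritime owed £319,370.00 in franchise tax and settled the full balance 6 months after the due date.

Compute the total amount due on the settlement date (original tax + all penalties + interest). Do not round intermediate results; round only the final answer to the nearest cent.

Failure-to-file: 6 × 4% × £319,370.00 = £76,648.80, capped at 20% × £319,370.00 = £63,874.00
Failure-to-pay penalty: 6 × 0.5% × £319,370.00 = £9,581.10
Interest: £319,370.00 × ((1 + 0.009)^6 − 1) = £319,370.00 × 0.0552297… = £17,638.7025…
Total = £319,370.00 + £73,455.1000 + £17,638.7025… = £410,463.80

£410,463.80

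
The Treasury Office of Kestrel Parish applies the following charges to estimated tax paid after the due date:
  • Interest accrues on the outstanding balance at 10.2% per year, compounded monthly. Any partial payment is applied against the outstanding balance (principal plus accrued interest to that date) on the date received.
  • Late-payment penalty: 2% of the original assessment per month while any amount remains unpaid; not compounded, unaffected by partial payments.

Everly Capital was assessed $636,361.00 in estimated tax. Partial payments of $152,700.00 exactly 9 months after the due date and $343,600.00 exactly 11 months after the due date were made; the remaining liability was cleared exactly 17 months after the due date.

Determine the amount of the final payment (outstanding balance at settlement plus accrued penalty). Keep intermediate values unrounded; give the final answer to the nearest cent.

Monthly rate = 10.2% ÷ 12 = 0.85%
Balance at month 9: $636,361.0000 × (1 + 0.0085)^9 = $686,731.0412…
After $152,700.00 payment: $686,731.0412… − $152,700.00 = $534,031.0412…
Balance at month 11: $534,031.0412… × (1 + 0.0085)^2 = $543,148.1527…
After $343,600.00 payment: $543,148.1527… − $343,600.00 = $199,548.1527…
Balance at month 17: $199,548.1527… × (1 + 0.0085)^6 = $209,943.8354…
Penalty: 17 × 2% × $636,361.00 = $216,362.74
Final settlement = outstanding balance + penalty = $209,943.8354… + $216,362.74 = $426,306.58

$426,306.58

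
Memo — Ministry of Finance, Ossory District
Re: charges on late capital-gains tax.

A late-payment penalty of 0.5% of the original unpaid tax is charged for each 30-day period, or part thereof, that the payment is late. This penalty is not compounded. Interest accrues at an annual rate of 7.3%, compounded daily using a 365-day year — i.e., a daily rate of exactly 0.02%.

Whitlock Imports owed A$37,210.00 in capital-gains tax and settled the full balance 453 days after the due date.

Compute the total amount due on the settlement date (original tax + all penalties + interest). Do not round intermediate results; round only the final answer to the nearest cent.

Penalty periods: ⌈453/30⌉ = 16; penalty = 16 × 0.5% × A$37,210.00 = A$2,976.80
Interest: A$37,210.00 × ((1 + 0.0002)^453 − 1) = A$37,210.00 × 0.09482107… = A$3,528.2919…
Total = A$37,210.00 + A$2,976.8000 + A$3,528.2919… = A$43,715.09

A$43,715.09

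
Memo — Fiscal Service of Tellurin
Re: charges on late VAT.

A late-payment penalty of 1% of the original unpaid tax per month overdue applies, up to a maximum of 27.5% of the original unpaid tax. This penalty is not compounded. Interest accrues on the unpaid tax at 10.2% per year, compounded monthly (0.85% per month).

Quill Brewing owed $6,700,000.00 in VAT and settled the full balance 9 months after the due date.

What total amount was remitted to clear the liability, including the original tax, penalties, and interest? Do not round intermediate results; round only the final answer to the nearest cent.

$7,833,326.77

Penalty: 9 × 1% × $6,700,000.00 = $603,000.00 (below the 27.5% cap of $1,842,500.00)
Interest: $6,700,000.00 × ((1 + 0.0085)^9 − 1) = $6,700,000.00 × 0.0791532… = $530,326.7740…
Total = $6,700,000.00 + $603,000.0000 + $530,326.7740… = $7,833,326.77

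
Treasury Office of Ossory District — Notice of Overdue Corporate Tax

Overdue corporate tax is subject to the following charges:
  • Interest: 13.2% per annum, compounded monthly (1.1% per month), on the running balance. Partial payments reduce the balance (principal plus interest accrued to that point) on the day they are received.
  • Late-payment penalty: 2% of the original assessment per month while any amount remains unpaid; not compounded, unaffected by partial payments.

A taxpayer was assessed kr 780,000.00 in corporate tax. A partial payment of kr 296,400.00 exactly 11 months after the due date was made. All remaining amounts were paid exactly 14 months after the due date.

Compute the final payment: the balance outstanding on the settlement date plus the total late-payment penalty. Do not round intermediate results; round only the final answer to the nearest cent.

Balance at month 11: kr 780,000.0000 × (1 + 0.011)^11 = kr 879,746.0270…
After kr 296,400.00 payment: kr 879,746.0270… − kr 296,400.00 = kr 583,346.0270…
Balance at month 14: kr 583,346.0270… × (1 + 0.011)^3 = kr 602,808.9769…
Penalty: 14 × 2% × kr 780,000.00 = kr 218,400.00
Final settlement = outstanding balance + penalty = kr 602,808.9769… + kr 218,400.00 = kr 821,208.98

kr 821,208.98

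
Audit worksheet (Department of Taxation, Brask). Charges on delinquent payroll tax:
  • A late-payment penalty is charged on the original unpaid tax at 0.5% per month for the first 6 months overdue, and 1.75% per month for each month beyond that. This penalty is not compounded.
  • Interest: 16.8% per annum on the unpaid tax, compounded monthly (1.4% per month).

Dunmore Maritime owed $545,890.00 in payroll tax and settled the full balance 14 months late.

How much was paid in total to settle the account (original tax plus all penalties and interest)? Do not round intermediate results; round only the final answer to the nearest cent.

Penalty, months 1–6: 6 × 0.5% × $545,890.00 = $16,376.70
Penalty, months 7–14: 8 × 1.75% × $545,890.00 = $76,424.60
Interest: $545,890.00 × ((1 + 0.014)^14 − 1) = $545,890.00 × 0.2148744… = $117,297.7699…
Total = $545,890.00 + $92,801.3000 + $117,297.7699… = $755,989.07

$755,989.07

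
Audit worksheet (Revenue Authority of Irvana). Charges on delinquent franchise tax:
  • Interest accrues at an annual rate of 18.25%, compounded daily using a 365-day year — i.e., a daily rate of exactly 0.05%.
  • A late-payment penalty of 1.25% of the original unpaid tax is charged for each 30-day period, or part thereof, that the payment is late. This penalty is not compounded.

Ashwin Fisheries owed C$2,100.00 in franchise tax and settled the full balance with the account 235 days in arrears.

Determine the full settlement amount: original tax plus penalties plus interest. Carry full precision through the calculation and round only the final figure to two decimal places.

Penalty periods: ⌈235/30⌉ = 8; penalty = 8 × 1.25% × C$2,100.00 = C$210.00
Interest: C$2,100.00 × ((1 + 0.0005)^235 − 1) = C$2,100.00 × 0.12464860… = C$261.7621…
Total = C$2,100.00 + C$210.0000 + C$261.7621… = C$2,571.76

C$2,571.76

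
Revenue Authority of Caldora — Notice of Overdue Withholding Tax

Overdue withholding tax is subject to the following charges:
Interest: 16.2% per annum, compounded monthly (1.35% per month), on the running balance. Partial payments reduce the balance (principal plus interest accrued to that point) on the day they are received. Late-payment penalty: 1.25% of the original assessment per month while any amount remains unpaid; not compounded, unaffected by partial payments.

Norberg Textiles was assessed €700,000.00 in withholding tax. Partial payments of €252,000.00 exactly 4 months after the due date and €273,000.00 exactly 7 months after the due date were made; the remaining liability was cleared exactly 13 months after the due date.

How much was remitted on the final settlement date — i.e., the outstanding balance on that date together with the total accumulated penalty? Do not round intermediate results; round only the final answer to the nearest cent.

€366,863.05

Balance at month 4: €700,000.0000 × (1 + 0.0135)^4 = €738,572.3623…
After €252,000.00 payment: €738,572.3623… − €252,000.00 = €486,572.3623…
Balance at month 7: €486,572.3623… × (1 + 0.0135)^3 = €506,545.7736…
After €273,000.00 payment: €506,545.7736… − €273,000.00 = €233,545.7736…
Balance at month 13: €233,545.7736… × (1 + 0.0135)^6 = €253,113.0462…
Penalty: 13 × 1.25% × €700,000.00 = €113,750.00
Final settlement = outstanding balance + penalty = €253,113.0462… + €113,750.00 = €366,863.05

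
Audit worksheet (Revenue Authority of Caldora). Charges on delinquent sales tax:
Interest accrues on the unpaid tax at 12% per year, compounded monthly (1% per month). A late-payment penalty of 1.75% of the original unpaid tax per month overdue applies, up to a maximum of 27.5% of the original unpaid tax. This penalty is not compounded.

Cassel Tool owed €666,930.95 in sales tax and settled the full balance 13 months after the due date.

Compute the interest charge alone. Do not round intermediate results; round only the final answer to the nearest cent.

Interest: €666,930.95 × ((1 + 0.01)^13 − 1) = €666,930.95 × 0.1380933… = €92,098.6827…

€92,098.68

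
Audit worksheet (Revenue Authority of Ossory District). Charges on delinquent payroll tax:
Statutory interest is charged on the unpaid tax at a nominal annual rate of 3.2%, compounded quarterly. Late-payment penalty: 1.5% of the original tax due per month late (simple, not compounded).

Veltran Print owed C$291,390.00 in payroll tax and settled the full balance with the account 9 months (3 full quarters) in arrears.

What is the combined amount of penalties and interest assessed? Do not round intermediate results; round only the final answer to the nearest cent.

Late-payment penalty = 1.5% × C$291,390.00 × 9 mo = C$39,337.65
Interest (3.2%/yr ÷ 4 = 0.8%/quarter): C$291,390.00 × ((1 + 0.008)^3 − 1) = C$7,049.4561…
Penalties + interest = C$39,337.6500 + C$7,049.4561… = C$46,387.11

C$46,387.11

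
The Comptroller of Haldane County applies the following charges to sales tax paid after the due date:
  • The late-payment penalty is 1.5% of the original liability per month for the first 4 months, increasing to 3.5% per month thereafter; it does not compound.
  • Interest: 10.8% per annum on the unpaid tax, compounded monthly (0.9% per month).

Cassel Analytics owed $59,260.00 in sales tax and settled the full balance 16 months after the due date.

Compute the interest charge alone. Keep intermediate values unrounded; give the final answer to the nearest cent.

Interest: $59,260.00 × ((1 + 0.009)^16 − 1) = $59,260.00 × 0.1541404… = $9,134.3627…

$9,134.36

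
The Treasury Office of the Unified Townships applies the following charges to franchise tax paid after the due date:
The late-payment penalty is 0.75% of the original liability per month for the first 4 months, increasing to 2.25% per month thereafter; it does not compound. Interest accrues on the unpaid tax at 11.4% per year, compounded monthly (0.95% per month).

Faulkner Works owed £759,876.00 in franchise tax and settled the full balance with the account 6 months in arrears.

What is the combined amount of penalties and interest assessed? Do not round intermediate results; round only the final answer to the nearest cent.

£101,345.44

Penalty, months 1–4: 4 × 0.75% × £759,876.00 = £22,796.28
Penalty, months 5–6: 2 × 2.25% × £759,876.00 = £34,194.42
Interest: £759,876.00 × ((1 + 0.0095)^6 − 1) = £759,876.00 × 0.0583710… = £44,354.7373…
Penalties + interest = £56,990.7000 + £44,354.7373… = £101,345.44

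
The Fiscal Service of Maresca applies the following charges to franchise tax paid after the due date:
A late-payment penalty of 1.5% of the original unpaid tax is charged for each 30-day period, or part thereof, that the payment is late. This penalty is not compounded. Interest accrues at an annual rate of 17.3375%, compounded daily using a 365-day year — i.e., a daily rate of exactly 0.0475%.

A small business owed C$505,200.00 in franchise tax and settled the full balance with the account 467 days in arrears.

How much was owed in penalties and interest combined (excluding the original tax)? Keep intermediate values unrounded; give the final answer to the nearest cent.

C$246,682.67

Penalty periods: ⌈467/30⌉ = 16; penalty = 16 × 1.5% × C$505,200.00 = C$121,248.00
Interest: C$505,200.00 × ((1 + 0.000475)^467 − 1) = C$505,200.00 × 0.24828715… = C$125,434.6692…
Penalties + interest = C$121,248.0000 + C$125,434.6692… = C$246,682.67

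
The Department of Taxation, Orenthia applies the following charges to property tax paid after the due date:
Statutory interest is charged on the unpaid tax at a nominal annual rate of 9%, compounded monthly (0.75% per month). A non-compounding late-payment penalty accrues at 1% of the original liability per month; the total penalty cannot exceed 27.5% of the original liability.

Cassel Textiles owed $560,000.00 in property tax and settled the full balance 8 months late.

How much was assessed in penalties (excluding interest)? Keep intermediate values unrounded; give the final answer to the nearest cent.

Penalty: 8 × 1% × $560,000.00 = $44,800.00 (below the 27.5% cap of $154,000.00)

$44,800.00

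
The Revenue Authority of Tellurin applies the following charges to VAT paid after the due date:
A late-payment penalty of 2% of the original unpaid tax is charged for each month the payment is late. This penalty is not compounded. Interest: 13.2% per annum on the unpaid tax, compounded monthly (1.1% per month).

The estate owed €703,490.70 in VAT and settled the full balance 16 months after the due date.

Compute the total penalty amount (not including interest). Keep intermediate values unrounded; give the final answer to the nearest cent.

Late-payment penalty: 16 × 2% × €703,490.70 = €225,117.02…

€225,117.02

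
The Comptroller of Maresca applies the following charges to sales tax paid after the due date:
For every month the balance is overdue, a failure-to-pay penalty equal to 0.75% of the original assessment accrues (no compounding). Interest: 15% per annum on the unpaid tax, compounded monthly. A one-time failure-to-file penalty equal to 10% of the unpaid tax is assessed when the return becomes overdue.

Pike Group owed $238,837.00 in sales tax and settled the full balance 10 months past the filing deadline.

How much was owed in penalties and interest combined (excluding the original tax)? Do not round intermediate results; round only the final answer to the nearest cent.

$73,387.64

Failure-to-file penalty: 10% × $238,837.00 = $23,883.70
Failure-to-pay penalty = 0.75% × $238,837.00 × 10 mo = $17,912.78…
Interest (15%/yr ÷ 12 = 1.25%/month): $238,837.00 × ((1 + 0.0125)^10 − 1) = $31,591.1681…
Penalties + interest = $41,796.4750 + $31,591.1681… = $73,387.64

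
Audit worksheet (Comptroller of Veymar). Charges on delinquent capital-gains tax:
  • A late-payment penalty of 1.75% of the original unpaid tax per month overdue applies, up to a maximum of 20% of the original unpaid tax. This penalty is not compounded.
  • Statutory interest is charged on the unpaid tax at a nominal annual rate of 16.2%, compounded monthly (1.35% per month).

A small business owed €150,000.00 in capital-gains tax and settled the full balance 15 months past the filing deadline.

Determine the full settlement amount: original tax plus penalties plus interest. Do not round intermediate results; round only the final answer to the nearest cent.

Penalty (uncapped): 15 × 1.75% × €150,000.00 = €39,375.00; cap = 20% × €150,000.00 = €30,000.00 → penalty = €30,000.00
Interest: €150,000.00 × ((1 + 0.0135)^15 − 1) = €150,000.00 × 0.2228024… = €33,420.3655…
Total = €150,000.00 + €30,000.0000 + €33,420.3655… = €213,420.37

€213,420.37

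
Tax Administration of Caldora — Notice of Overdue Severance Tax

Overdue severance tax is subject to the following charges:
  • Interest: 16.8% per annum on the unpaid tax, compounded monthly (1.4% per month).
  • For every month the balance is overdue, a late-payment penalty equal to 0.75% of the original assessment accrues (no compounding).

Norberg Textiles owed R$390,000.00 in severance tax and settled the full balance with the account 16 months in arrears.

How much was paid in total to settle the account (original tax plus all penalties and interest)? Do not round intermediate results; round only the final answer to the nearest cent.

R$533,960.30

Late-payment penalty: 16 × 0.75% × R$390,000.00 = R$46,800.00
Interest: R$390,000.00 × ((1 + 0.014)^16 − 1) = R$390,000.00 × 0.2491290… = R$97,160.2975…
Total = R$390,000.00 + R$46,800.0000 + R$97,160.2975… = R$533,960.30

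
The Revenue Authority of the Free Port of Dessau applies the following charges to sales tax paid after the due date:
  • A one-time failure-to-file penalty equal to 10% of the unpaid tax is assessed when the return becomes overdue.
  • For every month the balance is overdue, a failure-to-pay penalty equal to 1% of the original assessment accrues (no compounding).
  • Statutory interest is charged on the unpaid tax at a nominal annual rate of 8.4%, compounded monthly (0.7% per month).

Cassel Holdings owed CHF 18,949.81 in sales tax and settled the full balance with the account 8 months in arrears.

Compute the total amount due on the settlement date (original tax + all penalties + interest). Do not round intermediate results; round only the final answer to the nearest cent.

Failure-to-file penalty: 10% × CHF 18,949.81 = CHF 1,894.98…
Failure-to-pay penalty: 8 × 1% × CHF 18,949.81 = CHF 1,515.98…
Interest: CHF 18,949.81 × ((1 + 0.007)^8 − 1) = CHF 18,949.81 × 0.0573914… = CHF 1,087.5557…
Total = CHF 18,949.81 + CHF 3,410.9658 + CHF 1,087.5557… = CHF 23,448.33

CHF 23,448.33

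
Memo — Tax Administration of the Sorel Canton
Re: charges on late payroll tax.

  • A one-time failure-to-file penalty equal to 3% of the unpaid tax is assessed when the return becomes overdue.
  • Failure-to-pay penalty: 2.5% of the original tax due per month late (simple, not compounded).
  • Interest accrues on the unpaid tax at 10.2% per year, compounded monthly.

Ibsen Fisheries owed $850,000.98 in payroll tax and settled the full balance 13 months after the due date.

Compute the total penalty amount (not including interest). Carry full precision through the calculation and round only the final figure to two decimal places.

Failure-to-file penalty: 3% × $850,000.98 = $25,500.03…
Failure-to-pay penalty: 13 × 2.5% × $850,000.98 = $276,250.32…
Total penalty = $25,500.03… + $276,250.32… = $301,750.35

$301,750.35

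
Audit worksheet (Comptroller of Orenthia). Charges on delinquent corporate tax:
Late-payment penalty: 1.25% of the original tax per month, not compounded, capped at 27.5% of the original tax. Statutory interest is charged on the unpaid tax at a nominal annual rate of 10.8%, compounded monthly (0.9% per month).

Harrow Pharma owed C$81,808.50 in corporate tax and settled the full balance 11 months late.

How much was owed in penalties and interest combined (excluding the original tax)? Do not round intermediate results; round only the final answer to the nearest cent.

Penalty: 11 × 1.25% × C$81,808.50 = C$11,248.67… (below the 27.5% cap of C$22,497.34…)
Interest: C$81,808.50 × ((1 + 0.009)^11 − 1) = C$81,808.50 × 0.1035775… = C$8,473.5181…
Penalties + interest = C$11,248.6688… + C$8,473.5181… = C$19,722.19

C$19,722.19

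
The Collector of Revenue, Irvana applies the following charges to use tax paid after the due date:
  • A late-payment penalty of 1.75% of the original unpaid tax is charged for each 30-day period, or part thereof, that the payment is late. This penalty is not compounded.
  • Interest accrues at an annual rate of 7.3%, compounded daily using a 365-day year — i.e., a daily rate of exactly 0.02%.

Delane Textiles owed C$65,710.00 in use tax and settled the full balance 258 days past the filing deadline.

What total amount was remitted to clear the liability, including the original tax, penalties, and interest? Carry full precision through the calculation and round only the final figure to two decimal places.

C$79,538.61

Penalty periods: ⌈258/30⌉ = 9; penalty = 9 × 1.75% × C$65,710.00 = C$10,349.33…
Interest: C$65,710.00 × ((1 + 0.0002)^258 − 1) = C$65,710.00 × 0.05294904… = C$3,479.2817…
Total = C$65,710.00 + C$10,349.3250 + C$3,479.2817… = C$79,538.61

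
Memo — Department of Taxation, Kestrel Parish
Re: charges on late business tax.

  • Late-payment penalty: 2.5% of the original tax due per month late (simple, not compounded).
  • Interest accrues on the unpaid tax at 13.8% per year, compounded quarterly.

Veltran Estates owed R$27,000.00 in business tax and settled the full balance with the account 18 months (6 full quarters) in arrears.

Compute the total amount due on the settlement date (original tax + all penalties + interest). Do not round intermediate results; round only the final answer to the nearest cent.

Late-payment penalty = 2.5% × R$27,000.00 × 18 mo = R$12,150.00
Interest (13.8%/yr ÷ 4 = 3.45%/quarter): R$27,000.00 × ((1 + 0.0345)^6 − 1) = R$6,093.8073…
Total = R$27,000.00 + R$12,150.0000 + R$6,093.8073… = R$45,243.81

R$45,243.81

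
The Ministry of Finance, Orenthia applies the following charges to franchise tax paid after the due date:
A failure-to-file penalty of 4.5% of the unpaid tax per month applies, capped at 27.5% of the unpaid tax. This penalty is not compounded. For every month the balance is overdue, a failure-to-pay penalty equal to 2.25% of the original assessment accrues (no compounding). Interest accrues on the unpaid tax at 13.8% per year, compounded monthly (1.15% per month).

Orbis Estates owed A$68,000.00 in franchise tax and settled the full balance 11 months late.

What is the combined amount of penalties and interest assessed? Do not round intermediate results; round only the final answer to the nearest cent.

A$44,644.08

Failure-to-file: 11 × 4.5% × A$68,000.00 = A$33,660.00, capped at 27.5% × A$68,000.00 = A$18,700.00
Failure-to-pay penalty: 11 × 2.25% × A$68,000.00 = A$16,830.00
Interest: A$68,000.00 × ((1 + 0.0115)^11 − 1) = A$68,000.00 × 0.1340306… = A$9,114.0781…
Penalties + interest = A$35,530.0000 + A$9,114.0781… = A$44,644.08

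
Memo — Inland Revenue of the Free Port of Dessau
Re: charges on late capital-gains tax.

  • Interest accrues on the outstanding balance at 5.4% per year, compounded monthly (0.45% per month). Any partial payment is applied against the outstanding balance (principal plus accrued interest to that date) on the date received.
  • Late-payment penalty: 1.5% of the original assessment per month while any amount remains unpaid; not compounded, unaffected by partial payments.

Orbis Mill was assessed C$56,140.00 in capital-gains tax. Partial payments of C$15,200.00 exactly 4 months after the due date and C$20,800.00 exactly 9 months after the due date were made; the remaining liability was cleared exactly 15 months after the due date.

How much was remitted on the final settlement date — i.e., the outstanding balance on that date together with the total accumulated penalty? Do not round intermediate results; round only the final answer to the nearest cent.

C$35,345.16

Balance at month 4: C$56,140.0000 × (1 + 0.0045)^4 = C$57,157.3615…
After C$15,200.00 payment: C$57,157.3615… − C$15,200.00 = C$41,957.3615…
Balance at month 9: C$41,957.3615… × (1 + 0.0045)^5 = C$42,909.9368…
After C$20,800.00 payment: C$42,909.9368… − C$20,800.00 = C$22,109.9368…
Balance at month 15: C$22,109.9368… × (1 + 0.0045)^6 = C$22,713.6614…
Penalty: 15 × 1.5% × C$56,140.00 = C$12,631.50
Final settlement = outstanding balance + penalty = C$22,713.6614… + C$12,631.50 = C$35,345.16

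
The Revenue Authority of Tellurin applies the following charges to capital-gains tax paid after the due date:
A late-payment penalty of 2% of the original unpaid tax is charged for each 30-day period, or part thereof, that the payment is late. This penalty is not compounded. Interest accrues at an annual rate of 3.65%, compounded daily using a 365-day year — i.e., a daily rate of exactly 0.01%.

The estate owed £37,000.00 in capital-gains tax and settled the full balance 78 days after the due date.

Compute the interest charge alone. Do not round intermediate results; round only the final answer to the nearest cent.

£289.71

Interest: £37,000.00 × ((1 + 0.0001)^78 − 1) = £37,000.00 × 0.00783011… = £289.7139…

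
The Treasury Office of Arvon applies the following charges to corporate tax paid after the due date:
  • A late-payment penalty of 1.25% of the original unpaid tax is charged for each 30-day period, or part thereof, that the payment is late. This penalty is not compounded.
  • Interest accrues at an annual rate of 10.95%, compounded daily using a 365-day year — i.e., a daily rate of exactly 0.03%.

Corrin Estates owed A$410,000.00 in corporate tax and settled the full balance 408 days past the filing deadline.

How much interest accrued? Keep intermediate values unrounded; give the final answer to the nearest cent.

Interest: A$410,000.00 × ((1 + 0.0003)^408 − 1) = A$410,000.00 × 0.13018535… = A$53,375.9925…

A$53,375.99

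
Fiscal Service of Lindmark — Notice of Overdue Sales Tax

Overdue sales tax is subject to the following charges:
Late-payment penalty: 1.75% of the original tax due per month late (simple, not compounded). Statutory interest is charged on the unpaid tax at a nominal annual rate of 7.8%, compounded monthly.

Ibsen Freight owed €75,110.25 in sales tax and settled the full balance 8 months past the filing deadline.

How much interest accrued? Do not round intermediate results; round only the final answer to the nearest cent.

Interest (7.8%/yr ÷ 12 = 0.65%/month): €75,110.25 × ((1 + 0.0065)^8 − 1) = €3,995.7530…

€3,995.75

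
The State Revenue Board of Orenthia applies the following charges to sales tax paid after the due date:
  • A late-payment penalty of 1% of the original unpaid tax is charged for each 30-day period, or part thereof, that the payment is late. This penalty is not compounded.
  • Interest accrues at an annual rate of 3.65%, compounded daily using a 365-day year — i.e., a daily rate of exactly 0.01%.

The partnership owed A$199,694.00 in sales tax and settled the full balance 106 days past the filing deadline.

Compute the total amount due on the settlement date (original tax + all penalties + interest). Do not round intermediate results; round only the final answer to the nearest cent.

A$209,809.67

Penalty periods: ⌈106/30⌉ = 4; penalty = 4 × 1% × A$199,694.00 = A$7,987.76
Interest: A$199,694.00 × ((1 + 0.0001)^106 − 1) = A$199,694.00 × 0.01065584… = A$2,127.9080…
Total = A$199,694.00 + A$7,987.7600 + A$2,127.9080… = A$209,809.67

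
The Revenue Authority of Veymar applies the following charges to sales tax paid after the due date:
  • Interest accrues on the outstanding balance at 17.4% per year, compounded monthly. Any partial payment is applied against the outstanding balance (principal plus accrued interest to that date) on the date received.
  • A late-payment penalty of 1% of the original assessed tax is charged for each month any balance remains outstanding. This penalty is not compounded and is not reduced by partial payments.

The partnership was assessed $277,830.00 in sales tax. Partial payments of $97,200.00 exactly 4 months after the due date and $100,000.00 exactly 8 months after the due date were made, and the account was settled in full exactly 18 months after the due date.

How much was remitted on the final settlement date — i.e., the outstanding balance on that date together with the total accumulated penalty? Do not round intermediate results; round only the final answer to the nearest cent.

$175,633.40

Monthly rate = 17.4% ÷ 12 = 1.45%
Balance at month 4: $277,830.0000 × (1 + 0.0145)^4 = $294,298.0228…
After $97,200.00 payment: $294,298.0228… − $97,200.00 = $197,098.0228…
Balance at month 8: $197,098.0228… × (1 + 0.0145)^4 = $208,780.7595…
After $100,000.00 payment: $208,780.7595… − $100,000.00 = $108,780.7595…
Balance at month 18: $108,780.7595… × (1 + 0.0145)^10 = $125,623.9950…
Penalty: 18 × 1% × $277,830.00 = $50,009.40
Final settlement = outstanding balance + penalty = $125,623.9950… + $50,009.40 = $175,633.40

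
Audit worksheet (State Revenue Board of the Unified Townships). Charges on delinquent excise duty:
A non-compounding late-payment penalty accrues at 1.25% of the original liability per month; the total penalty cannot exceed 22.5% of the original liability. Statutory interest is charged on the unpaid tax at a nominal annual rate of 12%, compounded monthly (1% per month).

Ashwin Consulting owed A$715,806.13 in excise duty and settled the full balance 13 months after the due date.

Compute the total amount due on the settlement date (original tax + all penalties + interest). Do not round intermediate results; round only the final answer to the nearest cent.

A$930,972.64

Penalty: 13 × 1.25% × A$715,806.13 = A$116,318.50… (below the 22.5% cap of A$161,056.38…)
Interest: A$715,806.13 × ((1 + 0.01)^13 − 1) = A$715,806.13 × 0.1380933… = A$98,848.0166…
Total = A$715,806.13 + A$116,318.4961… + A$98,848.0166… = A$930,972.64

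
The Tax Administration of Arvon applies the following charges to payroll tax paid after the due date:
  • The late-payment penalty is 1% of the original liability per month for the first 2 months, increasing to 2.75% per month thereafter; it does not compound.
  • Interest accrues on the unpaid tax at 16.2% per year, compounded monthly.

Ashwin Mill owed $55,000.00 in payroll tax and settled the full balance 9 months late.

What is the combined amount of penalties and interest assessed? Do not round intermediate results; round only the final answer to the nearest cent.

$18,742.46

Penalty, months 1–2: 2 × 1% × $55,000.00 = $1,100.00
Penalty, months 3–9: 7 × 2.75% × $55,000.00 = $10,587.50
Interest (16.2%/yr ÷ 12 = 1.35%/month): $55,000.00 × ((1 + 0.0135)^9 − 1) = $7,054.9552…
Penalties + interest = $11,687.5000 + $7,054.9552… = $18,742.46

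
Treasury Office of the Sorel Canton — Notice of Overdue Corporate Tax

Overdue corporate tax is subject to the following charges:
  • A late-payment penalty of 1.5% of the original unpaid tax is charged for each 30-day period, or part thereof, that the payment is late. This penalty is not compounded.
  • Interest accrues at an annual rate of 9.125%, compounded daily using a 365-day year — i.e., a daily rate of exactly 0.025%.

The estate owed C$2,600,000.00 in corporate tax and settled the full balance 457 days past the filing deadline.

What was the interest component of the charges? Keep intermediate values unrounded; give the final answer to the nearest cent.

Interest: C$2,600,000.00 × ((1 + 0.00025)^457 − 1) = C$2,600,000.00 × 0.12101634… = C$314,642.4865…

C$314,642.49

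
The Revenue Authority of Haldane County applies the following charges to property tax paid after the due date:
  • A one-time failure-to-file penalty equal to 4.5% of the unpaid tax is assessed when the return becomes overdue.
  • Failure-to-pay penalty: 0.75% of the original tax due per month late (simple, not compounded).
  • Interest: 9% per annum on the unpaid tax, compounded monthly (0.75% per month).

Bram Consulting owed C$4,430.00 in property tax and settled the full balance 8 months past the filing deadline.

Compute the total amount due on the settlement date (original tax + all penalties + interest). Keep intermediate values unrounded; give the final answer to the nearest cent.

Failure-to-file penalty: 4.5% × C$4,430.00 = C$199.35
Failure-to-pay penalty: 8 × 0.75% × C$4,430.00 = C$265.80
Interest: C$4,430.00 × ((1 + 0.0075)^8 − 1) = C$4,430.00 × 0.0615988… = C$272.8829…
Total = C$4,430.00 + C$465.1500 + C$272.8829… = C$5,168.03

C$5,168.03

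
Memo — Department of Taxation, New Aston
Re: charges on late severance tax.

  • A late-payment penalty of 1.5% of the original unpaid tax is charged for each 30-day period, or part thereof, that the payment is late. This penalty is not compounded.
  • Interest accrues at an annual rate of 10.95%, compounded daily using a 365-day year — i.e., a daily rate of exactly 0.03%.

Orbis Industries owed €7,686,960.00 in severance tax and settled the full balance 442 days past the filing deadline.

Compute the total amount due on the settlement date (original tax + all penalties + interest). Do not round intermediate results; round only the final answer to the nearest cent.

Penalty periods: ⌈442/30⌉ = 15; penalty = 15 × 1.5% × €7,686,960.00 = €1,729,566.00
Interest: €7,686,960.00 × ((1 + 0.0003)^442 − 1) = €7,686,960.00 × 0.14177048… = €1,089,784.0412…
Total = €7,686,960.00 + €1,729,566.0000 + €1,089,784.0412… = €10,506,310.04

€10,506,310.04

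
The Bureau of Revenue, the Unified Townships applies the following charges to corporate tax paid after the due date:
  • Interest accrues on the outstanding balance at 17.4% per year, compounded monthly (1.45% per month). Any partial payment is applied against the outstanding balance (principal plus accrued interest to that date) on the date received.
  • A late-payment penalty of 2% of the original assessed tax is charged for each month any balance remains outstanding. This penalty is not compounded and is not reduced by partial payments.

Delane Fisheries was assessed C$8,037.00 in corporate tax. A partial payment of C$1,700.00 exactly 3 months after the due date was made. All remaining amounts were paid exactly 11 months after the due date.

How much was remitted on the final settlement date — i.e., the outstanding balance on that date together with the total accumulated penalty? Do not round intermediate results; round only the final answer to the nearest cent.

Balance at month 3: C$8,037.0000 × (1 + 0.0145)^3 = C$8,391.7033…
After C$1,700.00 payment: C$8,391.7033… − C$1,700.00 = C$6,691.7033…
Balance at month 11: C$6,691.7033… × (1 + 0.0145)^8 = C$7,508.4984…
Penalty: 11 × 2% × C$8,037.00 = C$1,768.14
Final settlement = outstanding balance + penalty = C$7,508.4984… + C$1,768.14 = C$9,276.64

C$9,276.64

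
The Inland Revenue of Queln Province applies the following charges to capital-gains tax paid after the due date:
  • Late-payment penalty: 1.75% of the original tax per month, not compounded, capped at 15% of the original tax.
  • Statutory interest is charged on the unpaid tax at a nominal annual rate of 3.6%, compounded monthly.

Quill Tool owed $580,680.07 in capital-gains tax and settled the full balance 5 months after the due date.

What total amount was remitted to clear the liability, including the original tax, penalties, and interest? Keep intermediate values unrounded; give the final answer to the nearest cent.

$640,252.20

Penalty: 5 × 1.75% × $580,680.07 = $50,809.51… (below the 15% cap of $87,102.01…)
Interest (3.6%/yr ÷ 12 = 0.3%/month): $580,680.07 × ((1 + 0.003)^5 − 1) = $8,762.6193…
Total = $580,680.07 + $50,809.5061… + $8,762.6193… = $640,252.20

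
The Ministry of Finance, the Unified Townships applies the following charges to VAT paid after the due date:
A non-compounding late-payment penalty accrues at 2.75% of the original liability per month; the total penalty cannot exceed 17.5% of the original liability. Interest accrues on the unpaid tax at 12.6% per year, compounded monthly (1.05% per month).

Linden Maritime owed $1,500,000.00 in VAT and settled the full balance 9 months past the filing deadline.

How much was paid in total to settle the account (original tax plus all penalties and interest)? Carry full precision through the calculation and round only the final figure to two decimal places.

$1,910,351.68

Penalty (uncapped): 9 × 2.75% × $1,500,000.00 = $371,250.00; cap = 17.5% × $1,500,000.00 = $262,500.00 → penalty = $262,500.00
Interest: $1,500,000.00 × ((1 + 0.0105)^9 − 1) = $1,500,000.00 × 0.0985678… = $147,851.6823…
Total = $1,500,000.00 + $262,500.0000 + $147,851.6823… = $1,910,351.68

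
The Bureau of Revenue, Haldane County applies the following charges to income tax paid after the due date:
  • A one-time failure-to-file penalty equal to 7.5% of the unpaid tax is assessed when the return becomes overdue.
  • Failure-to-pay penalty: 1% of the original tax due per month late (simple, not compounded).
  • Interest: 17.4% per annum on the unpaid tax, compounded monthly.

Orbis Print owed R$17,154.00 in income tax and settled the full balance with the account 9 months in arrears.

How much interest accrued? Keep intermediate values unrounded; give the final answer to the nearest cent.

R$2,372.93

Interest (17.4%/yr ÷ 12 = 1.45%/month): R$17,154.00 × ((1 + 0.0145)^9 − 1) = R$2,372.9254…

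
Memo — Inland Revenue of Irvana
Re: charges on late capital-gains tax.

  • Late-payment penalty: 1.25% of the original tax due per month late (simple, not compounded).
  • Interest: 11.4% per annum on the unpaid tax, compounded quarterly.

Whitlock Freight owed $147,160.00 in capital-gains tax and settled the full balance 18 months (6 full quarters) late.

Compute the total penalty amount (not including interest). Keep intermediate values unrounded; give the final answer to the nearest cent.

Late-payment penalty = 1.25% × $147,160.00 × 18 mo = $33,111.00

$33,111.00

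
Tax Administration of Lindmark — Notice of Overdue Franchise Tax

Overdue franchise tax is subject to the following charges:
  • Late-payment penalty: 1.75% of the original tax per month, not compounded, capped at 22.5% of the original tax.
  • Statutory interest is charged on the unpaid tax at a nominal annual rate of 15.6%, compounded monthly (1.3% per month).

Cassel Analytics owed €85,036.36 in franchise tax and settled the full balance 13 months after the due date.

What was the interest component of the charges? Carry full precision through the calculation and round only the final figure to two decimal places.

€15,547.30

Interest: €85,036.36 × ((1 + 0.013)^13 − 1) = €85,036.36 × 0.1828312… = €15,547.3039…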